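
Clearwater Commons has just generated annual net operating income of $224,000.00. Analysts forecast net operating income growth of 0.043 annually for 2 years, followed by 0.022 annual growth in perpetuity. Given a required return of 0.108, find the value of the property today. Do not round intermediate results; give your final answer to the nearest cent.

D_1 = 233632.00000
D_2 = 243678.17600
Terminal value at year 2: TV = D_2×(1+g_2)/(r−g_2) = 249039.09587/0.086 = 2895803.44037
P_0 = D_1/(1+r)^1 + D_2/(1+r)^2 + TV/(1+r)^2
    = 210859.20578 + 198489.30652 + 2358791.52632 = 2768140.03862

$2768140.04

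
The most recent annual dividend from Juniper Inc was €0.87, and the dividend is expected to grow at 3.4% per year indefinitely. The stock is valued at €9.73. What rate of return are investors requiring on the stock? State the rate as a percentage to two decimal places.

D₁ = €0.87 × 1.034 = €0.8996
P = D₁/(r − g) ⇒ r = D₁/P + g = €0.8996/€9.73 + 0.034 = 0.092454 + 0.034 = 0.126454

12.65%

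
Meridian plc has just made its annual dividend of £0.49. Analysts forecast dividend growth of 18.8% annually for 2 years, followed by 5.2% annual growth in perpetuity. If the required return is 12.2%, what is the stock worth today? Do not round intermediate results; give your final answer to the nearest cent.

D_1 = 0.58212
D_2 = 0.69156
Terminal value at year 2: TV = D_2×(1+g_2)/(r−g_2) = 0.72752/0.07 = 10.39314
P_0 = D_1/(1+r)^1 + D_2/(1+r)^2 + TV/(1+r)^2
    = 0.51882 + 0.54934 + 8.25583 = 9.32400

£9.32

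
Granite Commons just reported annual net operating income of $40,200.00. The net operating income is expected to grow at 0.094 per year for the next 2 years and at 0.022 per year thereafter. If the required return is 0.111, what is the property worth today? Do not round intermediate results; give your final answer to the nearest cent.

D_1 = 43978.80000
D_2 = 48112.80720
Terminal value at year 2: TV = D_2×(1+g_2)/(r−g_2) = 49171.28896/0.089 = 552486.39279
P_0 = D_1/(1+r)^1 + D_2/(1+r)^2 + TV/(1+r)^2
    = 39584.87849 + 38979.16928 + 447603.49438 = 526167.54215

$526167.54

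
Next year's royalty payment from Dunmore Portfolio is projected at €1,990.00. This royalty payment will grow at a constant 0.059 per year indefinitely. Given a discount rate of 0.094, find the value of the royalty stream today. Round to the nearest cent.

Growing perpetuity: P = D₁ / (r − g) = €1,990.0000 / (0.094 − 0.059) = €56,857.14

€56857.14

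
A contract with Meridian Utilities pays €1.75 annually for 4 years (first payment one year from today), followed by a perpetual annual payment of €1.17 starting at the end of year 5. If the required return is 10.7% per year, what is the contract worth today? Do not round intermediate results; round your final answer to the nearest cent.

€12.75

PV of 4-year annuity: €1.75 × [1 − (1+0.107)^−4] / 0.107 = 5.46424
Perpetuity value at year 4: €1.17 / 0.107 = 10.93458
PV of perpetuity: 10.93458 / (1+0.107)^4 = 7.28134
Total PV = 5.46424 + 7.28134 = 12.74558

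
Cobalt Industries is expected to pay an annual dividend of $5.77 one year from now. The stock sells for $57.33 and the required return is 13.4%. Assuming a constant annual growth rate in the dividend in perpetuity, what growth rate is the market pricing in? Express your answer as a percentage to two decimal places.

3.34%

P = D₁/(r−g) ⇒ g = r − D₁/P = 0.134 − $5.77/$57.33 = 0.033355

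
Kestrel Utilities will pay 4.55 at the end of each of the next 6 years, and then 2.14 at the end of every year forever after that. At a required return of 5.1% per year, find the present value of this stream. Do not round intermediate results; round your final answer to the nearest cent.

PV of 6-year annuity: 4.55 × [1 − (1+0.051)^−6] / 0.051 = 23.02073
Perpetuity value at year 6: 2.14 / 0.051 = 41.96078
PV of perpetuity: 41.96078 / (1+0.051)^6 = 31.13345
Total PV = 23.02073 + 31.13345 = 54.15418

54.15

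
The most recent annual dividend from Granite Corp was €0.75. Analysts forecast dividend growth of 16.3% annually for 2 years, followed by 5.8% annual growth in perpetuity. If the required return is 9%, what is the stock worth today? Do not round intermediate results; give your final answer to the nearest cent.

D_1 = 0.87225
D_2 = 1.01443
Terminal value at year 2: TV = D_2×(1+g_2)/(r−g_2) = 1.07326/0.032 = 33.53948
P_0 = D_1/(1+r)^1 + D_2/(1+r)^2 + TV/(1+r)^2
    = 0.80023 + 0.85382 + 28.22951 = 29.88357

€29.88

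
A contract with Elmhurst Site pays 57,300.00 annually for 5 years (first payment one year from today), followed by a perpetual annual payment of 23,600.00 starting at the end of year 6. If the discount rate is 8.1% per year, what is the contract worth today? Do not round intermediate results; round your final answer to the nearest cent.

425558.46

PV of 5-year annuity: 57,300.00 × [1 − (1+0.081)^−5] / 0.081 = 228180.56765
Perpetuity value at year 5: 23,600.00 / 0.081 = 291358.02469
PV of perpetuity: 291358.02469 / (1+0.081)^5 = 197377.89561
Total PV = 228180.56765 + 197377.89561 = 425558.46326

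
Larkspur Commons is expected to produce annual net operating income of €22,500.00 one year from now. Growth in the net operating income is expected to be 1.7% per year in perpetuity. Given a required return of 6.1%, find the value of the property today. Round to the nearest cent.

Growing perpetuity: P = D₁ / (r − g) = €22,500.0000 / (0.061 − 0.017) = €511,363.64

€511363.64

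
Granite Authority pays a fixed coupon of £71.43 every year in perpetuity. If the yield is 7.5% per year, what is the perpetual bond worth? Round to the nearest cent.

£952.40

Level perpetuity: PV = C / r = £71.43 / 0.075 = £952.40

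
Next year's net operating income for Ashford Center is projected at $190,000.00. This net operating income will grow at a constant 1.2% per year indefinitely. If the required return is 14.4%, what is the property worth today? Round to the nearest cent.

Growing perpetuity: P = D₁ / (r − g) = $190,000.0000 / (0.144 − 0.012) = $1,439,393.94

$1439393.94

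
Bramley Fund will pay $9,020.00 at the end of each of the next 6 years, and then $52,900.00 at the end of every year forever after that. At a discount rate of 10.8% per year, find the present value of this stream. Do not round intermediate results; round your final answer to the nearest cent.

$303104.34

PV of 6-year annuity: $9,020.00 × [1 − (1+0.108)^−6] / 0.108 = 38380.32026
Perpetuity value at year 6: $52,900.00 / 0.108 = 489814.81481
PV of perpetuity: 489814.81481 / (1+0.108)^6 = 264724.02302
Total PV = 38380.32026 + 264724.02302 = 303104.34329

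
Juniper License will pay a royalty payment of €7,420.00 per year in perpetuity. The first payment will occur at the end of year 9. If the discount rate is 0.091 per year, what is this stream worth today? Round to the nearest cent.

€40622.30

Value at end of year 8: C / r = €7,420.00 / 0.091 = €81,538.4615
Discount to today: PV = €81,538.4615 / (1 + 0.091)^8 = €81,538.4615 / 2.007234 = €40,622.30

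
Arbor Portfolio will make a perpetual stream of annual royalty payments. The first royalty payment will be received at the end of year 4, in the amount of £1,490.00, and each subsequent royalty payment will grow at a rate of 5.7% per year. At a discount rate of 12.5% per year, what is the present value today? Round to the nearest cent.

£15389.33

Value at end of year 3: C₁ / (r − g) = £1,490.00 / (0.125 − 0.057) = £21,911.7647
Discount to today: PV = £21,911.7647 / (1 + 0.125)^3 = £21,911.7647 / 1.423828 = £15,389.33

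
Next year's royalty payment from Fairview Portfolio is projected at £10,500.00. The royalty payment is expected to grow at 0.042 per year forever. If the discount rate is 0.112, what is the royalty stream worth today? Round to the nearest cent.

£150000.00

Growing perpetuity: P = D₁ / (r − g) = £10,500.0000 / (0.112 − 0.042) = £150,000.00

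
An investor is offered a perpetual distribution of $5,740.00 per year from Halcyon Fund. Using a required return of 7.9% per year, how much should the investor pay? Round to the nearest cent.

Level perpetuity: PV = C / r = $5,740.00 / 0.079 = $72,658.23

$72658.23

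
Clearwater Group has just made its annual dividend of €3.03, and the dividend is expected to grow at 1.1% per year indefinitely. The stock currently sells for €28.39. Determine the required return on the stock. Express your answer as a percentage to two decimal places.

D₁ = €3.03 × 1.011 = €3.0633
P = D₁/(r − g) ⇒ r = D₁/P + g = €3.0633/€28.39 + 0.011 = 0.107902 + 0.011 = 0.118902

11.89%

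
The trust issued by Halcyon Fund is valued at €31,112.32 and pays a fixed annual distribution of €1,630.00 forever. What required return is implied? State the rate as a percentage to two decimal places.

5.24%

P = C/r ⇒ r = C/P = €1,630.00/€31,112.32 = 0.052391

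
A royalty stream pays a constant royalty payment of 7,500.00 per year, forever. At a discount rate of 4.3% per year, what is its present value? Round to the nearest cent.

Level perpetuity: PV = C / r = 7,500.00 / 0.043 = 174,418.60

174418.60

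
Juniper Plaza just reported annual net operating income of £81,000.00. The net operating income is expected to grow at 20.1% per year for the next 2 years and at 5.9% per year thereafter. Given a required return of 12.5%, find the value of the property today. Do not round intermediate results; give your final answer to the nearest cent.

D_1 = 97281.00000
D_2 = 116834.48100
Terminal value at year 2: TV = D_2×(1+g_2)/(r−g_2) = 123727.71538/0.066 = 1874662.35423
P_0 = D_1/(1+r)^1 + D_2/(1+r)^2 + TV/(1+r)^2
    = 86472.00000 + 92313.66400 + 1481214.69964 = 1660000.36364

£1660000.36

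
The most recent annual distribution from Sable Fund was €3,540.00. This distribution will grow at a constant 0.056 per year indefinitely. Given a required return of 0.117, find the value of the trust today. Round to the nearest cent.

€61282.62

D₁ = D₀ × (1 + g) = €3,540.00 × 1.056 = €3,738.2400
Growing perpetuity: P = D₁ / (r − g) = €3,738.2400 / (0.117 − 0.056) = €61,282.62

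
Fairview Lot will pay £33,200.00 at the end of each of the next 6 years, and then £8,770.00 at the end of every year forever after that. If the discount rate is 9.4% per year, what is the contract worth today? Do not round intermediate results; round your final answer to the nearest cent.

£201594.11

PV of 6-year annuity: £33,200.00 × [1 − (1+0.094)^−6] / 0.094 = 147172.95268
Perpetuity value at year 6: £8,770.00 / 0.094 = 93297.87234
PV of perpetuity: 93297.87234 / (1+0.094)^6 = 54421.16165
Total PV = 147172.95268 + 54421.16165 = 201594.11433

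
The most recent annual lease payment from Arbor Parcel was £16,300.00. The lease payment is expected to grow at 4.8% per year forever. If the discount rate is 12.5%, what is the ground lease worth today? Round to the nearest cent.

£221849.35

D₁ = D₀ × (1 + g) = £16,300.00 × 1.048 = £17,082.4000
Growing perpetuity: P = D₁ / (r − g) = £17,082.4000 / (0.125 − 0.048) = £221,849.35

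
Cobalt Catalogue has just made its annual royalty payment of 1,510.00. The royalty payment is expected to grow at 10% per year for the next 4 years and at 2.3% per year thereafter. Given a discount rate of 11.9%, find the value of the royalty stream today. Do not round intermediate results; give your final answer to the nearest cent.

20813.52

D_1 = 1661.00000
D_2 = 1827.10000
D_3 = 2009.81000
D_4 = 2210.79100
Terminal value at year 4: TV = D_4×(1+g_2)/(r−g_2) = 2261.63919/0.096 = 23558.74159
P_0 = D_1/(1+r)^1 + D_2/(1+r)^2 + D_3/(1+r)^3 + D_4/(1+r)^4 + TV/(1+r)^4
    = 1484.36104 + 1459.15741 + 1434.38172 + 1410.02672 + 15025.59721 = 20813.52409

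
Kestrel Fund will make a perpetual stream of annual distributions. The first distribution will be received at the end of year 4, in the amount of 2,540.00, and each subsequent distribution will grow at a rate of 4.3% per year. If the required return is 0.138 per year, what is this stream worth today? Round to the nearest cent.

18141.92

Value at end of year 3: C₁ / (r − g) = 2,540.00 / (0.138 − 0.043) = 26,736.8421
Discount to today: PV = 26,736.8421 / (1 + 0.138)^3 = 26,736.8421 / 1.473760 = 18,141.92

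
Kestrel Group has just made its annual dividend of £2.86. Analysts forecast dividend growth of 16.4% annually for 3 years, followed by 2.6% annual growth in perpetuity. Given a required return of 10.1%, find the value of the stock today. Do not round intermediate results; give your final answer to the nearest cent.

D_1 = 3.32904
D_2 = 3.87500
D_3 = 4.51050
Terminal value at year 3: TV = D_3×(1+g_2)/(r−g_2) = 4.62778/0.075 = 61.70368
P_0 = D_1/(1+r)^1 + D_2/(1+r)^2 + D_3/(1+r)^3 + TV/(1+r)^3
    = 3.02365 + 3.19667 + 3.37958 + 46.23268 = 55.83258

£55.83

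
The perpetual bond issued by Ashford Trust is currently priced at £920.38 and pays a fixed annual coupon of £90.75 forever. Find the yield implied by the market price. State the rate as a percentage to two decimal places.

P = C/r ⇒ r = C/P = £90.75/£920.38 = 0.098601

9.86%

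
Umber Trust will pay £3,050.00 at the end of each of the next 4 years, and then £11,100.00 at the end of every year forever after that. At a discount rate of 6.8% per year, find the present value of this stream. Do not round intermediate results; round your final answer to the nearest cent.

PV of 4-year annuity: £3,050.00 × [1 − (1+0.068)^−4] / 0.068 = 10377.81091
Perpetuity value at year 4: £11,100.00 / 0.068 = 163235.29412
PV of perpetuity: 163235.29412 / (1+0.068)^4 = 125466.86753
Total PV = 10377.81091 + 125466.86753 = 135844.67844

£135844.68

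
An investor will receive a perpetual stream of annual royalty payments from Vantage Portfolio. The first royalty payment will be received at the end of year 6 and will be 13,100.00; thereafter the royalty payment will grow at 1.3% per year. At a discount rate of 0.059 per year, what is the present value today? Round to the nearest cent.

213812.78

Value at end of year 5: C₁ / (r − g) = 13,100.00 / (0.059 − 0.013) = 284,782.6087
Discount to today: PV = 284,782.6087 / (1 + 0.059)^5 = 284,782.6087 / 1.331925 = 213,812.78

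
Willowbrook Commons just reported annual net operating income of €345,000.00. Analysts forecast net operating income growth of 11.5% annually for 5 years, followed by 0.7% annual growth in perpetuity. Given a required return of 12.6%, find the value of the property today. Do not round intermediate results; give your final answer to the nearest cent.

€4454709.42

D_1 = 384675.00000
D_2 = 428912.62500
D_3 = 478237.57688
D_4 = 533234.89822
D_5 = 594556.91151
Terminal value at year 5: TV = D_5×(1+g_2)/(r−g_2) = 598718.80989/0.119 = 5031250.50329
P_0 = D_1/(1+r)^1 + D_2/(1+r)^2 + D_3/(1+r)^3 + D_4/(1+r)^4 + D_5/(1+r)^5 + TV/(1+r)^5
    = 341629.66252 + 338292.25019 + 334987.44135 + 331714.91750 + 328474.36324 + 2779610.78812 = 4454709.42293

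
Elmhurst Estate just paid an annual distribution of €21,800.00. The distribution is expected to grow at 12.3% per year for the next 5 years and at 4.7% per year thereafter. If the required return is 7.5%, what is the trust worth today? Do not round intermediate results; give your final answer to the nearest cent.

D_1 = 24481.40000
D_2 = 27492.61220
D_3 = 30874.20350
D_4 = 34671.73053
D_5 = 38936.35339
Terminal value at year 5: TV = D_5×(1+g_2)/(r−g_2) = 40766.36200/0.028 = 1455941.49985
P_0 = D_1/(1+r)^1 + D_2/(1+r)^2 + D_3/(1+r)^3 + D_4/(1+r)^4 + D_5/(1+r)^5 + TV/(1+r)^5
    = 22773.39535 + 23790.25393 + 24852.51643 + 25962.21019 + 27121.45306 + 1014148.61991 = 1138648.44888

€1138648.45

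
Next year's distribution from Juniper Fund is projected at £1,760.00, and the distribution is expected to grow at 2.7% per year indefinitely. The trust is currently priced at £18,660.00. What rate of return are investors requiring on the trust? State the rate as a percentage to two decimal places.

P = D₁/(r − g) ⇒ r = D₁/P + g = £1,760.0000/£18,660.00 + 0.027 = 0.094319 + 0.027 = 0.121319

12.13%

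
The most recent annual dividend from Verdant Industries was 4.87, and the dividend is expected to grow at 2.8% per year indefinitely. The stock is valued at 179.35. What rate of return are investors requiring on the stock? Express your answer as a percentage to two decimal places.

D₁ = 4.87 × 1.028 = 5.0064
P = D₁/(r − g) ⇒ r = D₁/P + g = 5.0064/179.35 + 0.028 = 0.027914 + 0.028 = 0.055914

5.59%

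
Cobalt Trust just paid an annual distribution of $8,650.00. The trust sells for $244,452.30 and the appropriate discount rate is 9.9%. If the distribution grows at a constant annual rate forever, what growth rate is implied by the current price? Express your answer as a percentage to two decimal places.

6.14%

P = D₀(1+g)/(r−g) ⇒ P(r−g) = D₀(1+g) ⇒ g(P+D₀) = P·r − D₀
g = (P·r − D₀)/(P + D₀) = ($244,452.30×0.099 − $8,650.00) / ($244,452.30 + $8,650.00) = 0.061441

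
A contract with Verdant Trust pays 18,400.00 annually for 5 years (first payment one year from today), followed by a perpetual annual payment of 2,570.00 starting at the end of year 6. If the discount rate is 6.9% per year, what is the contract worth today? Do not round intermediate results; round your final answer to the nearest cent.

PV of 5-year annuity: 18,400.00 × [1 − (1+0.069)^−5] / 0.069 = 75646.06606
Perpetuity value at year 5: 2,570.00 / 0.069 = 37246.37681
PV of perpetuity: 37246.37681 / (1+0.069)^5 = 26680.59476
Total PV = 75646.06606 + 26680.59476 = 102326.66082

102326.66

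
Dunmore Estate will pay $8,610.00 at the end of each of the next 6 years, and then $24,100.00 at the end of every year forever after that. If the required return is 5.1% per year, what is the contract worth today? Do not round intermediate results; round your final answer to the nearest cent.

PV of 6-year annuity: $8,610.00 × [1 − (1+0.051)^−6] / 0.051 = 43562.29732
Perpetuity value at year 6: $24,100.00 / 0.051 = 472549.01961
PV of perpetuity: 472549.01961 / (1+0.051)^6 = 350615.06312
Total PV = 43562.29732 + 350615.06312 = 394177.36044

$394177.36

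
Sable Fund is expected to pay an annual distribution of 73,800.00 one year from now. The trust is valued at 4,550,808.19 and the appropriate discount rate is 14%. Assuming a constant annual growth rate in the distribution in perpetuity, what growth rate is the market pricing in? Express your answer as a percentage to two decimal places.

P = D₁/(r−g) ⇒ g = r − D₁/P = 0.14 − 73,800.00/4,550,808.19 = 0.123783

12.38%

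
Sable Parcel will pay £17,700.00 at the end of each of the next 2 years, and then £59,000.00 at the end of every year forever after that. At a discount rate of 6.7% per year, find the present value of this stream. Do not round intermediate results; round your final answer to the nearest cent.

£805614.21

PV of 2-year annuity: £17,700.00 × [1 − (1+0.067)^−2] / 0.067 = 32135.48835
Perpetuity value at year 2: £59,000.00 / 0.067 = 880597.01493
PV of perpetuity: 880597.01493 / (1+0.067)^2 = 773478.72041
Total PV = 32135.48835 + 773478.72041 = 805614.20877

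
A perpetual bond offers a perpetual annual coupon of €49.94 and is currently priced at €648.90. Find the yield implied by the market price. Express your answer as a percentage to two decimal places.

7.70%

P = C/r ⇒ r = C/P = €49.94/€648.90 = 0.076961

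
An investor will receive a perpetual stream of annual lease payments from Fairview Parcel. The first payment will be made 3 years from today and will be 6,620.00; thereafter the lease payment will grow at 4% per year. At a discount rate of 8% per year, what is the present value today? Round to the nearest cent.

Value at end of year 2: C₁ / (r − g) = 6,620.00 / (0.08 − 0.04) = 165,500.0000
Discount to today: PV = 165,500.0000 / (1 + 0.08)^2 = 165,500.0000 / 1.166400 = 141,889.57

141889.57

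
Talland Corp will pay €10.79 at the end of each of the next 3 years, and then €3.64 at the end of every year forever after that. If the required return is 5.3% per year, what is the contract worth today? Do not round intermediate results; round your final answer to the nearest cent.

PV of 3-year annuity: €10.79 × [1 − (1+0.053)^−3] / 0.053 = 29.21944
Perpetuity value at year 3: €3.64 / 0.053 = 68.67925
PV of perpetuity: 68.67925 / (1+0.053)^3 = 58.82208
Total PV = 29.21944 + 58.82208 = 88.04153

€88.04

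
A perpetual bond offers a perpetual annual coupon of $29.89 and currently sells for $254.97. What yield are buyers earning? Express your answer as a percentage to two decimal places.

11.72%

P = C/r ⇒ r = C/P = $29.89/$254.97 = 0.117229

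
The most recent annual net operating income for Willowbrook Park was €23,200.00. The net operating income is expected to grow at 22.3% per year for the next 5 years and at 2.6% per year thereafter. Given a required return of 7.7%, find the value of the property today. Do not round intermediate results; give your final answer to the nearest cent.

D_1 = 28373.60000
D_2 = 34700.91280
D_3 = 42439.21635
D_4 = 51903.16160
D_5 = 63477.56664
Terminal value at year 5: TV = D_5×(1+g_2)/(r−g_2) = 65127.98337/0.051 = 1277019.28179
P_0 = D_1/(1+r)^1 + D_2/(1+r)^2 + D_3/(1+r)^3 + D_4/(1+r)^4 + D_5/(1+r)^5 + TV/(1+r)^5
    = 26345.03250 + 29916.41109 + 33971.93200 + 38577.22640 + 43806.82255 + 881290.19491 = 1053907.61946

€1053907.62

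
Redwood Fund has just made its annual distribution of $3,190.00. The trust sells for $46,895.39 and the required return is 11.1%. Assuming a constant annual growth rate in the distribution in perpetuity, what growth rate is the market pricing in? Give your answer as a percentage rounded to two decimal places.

4.02%

P = D₀(1+g)/(r−g) ⇒ P(r−g) = D₀(1+g) ⇒ g(P+D₀) = P·r − D₀
g = (P·r − D₀)/(P + D₀) = ($46,895.39×0.111 − $3,190.00) / ($46,895.39 + $3,190.00) = 0.040239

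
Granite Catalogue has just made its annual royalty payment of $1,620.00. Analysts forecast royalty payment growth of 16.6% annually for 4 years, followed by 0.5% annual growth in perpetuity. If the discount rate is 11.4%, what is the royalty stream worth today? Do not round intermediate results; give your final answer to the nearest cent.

$25199.34

D_1 = 1888.92000
D_2 = 2202.48072
D_3 = 2568.09252
D_4 = 2994.39588
Terminal value at year 4: TV = D_4×(1+g_2)/(r−g_2) = 3009.36786/0.109 = 27608.87942
P_0 = D_1/(1+r)^1 + D_2/(1+r)^2 + D_3/(1+r)^3 + D_4/(1+r)^4 + TV/(1+r)^4
    = 1695.61939 + 1774.76859 + 1857.61237 + 1944.32318 + 17927.01644 = 25199.33996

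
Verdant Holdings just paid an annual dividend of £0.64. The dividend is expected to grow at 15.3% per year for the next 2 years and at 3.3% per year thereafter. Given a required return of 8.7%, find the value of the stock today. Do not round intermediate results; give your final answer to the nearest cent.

D_1 = 0.73792
D_2 = 0.85082
Terminal value at year 2: TV = D_2×(1+g_2)/(r−g_2) = 0.87890/0.054 = 16.27591
P_0 = D_1/(1+r)^1 + D_2/(1+r)^2 + TV/(1+r)^2
    = 0.67886 + 0.72008 + 13.77482 = 15.17376

£15.17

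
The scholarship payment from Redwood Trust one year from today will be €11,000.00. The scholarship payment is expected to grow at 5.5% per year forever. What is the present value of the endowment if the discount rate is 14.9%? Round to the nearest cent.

Growing perpetuity: P = D₁ / (r − g) = €11,000.0000 / (0.149 − 0.055) = €117,021.28

€117021.28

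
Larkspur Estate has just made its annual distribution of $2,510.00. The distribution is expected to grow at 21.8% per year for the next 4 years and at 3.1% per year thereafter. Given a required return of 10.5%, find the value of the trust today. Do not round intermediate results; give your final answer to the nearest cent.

$64505.67

D_1 = 3057.18000
D_2 = 3723.64524
D_3 = 4535.39990
D_4 = 5524.11708
Terminal value at year 4: TV = D_4×(1+g_2)/(r−g_2) = 5695.36471/0.074 = 76964.38798
P_0 = D_1/(1+r)^1 + D_2/(1+r)^2 + D_3/(1+r)^3 + D_4/(1+r)^4 + TV/(1+r)^4
    = 2766.67873 + 3049.60606 + 3361.46623 + 3705.21798 + 51622.69912 = 64505.66812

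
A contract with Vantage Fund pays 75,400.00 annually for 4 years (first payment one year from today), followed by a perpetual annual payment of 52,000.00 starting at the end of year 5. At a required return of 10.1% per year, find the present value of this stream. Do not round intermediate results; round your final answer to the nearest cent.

PV of 4-year annuity: 75,400.00 × [1 − (1+0.101)^−4] / 0.101 = 238491.39105
Perpetuity value at year 4: 52,000.00 / 0.101 = 514851.48515
PV of perpetuity: 514851.48515 / (1+0.101)^4 = 350374.66374
Total PV = 238491.39105 + 350374.66374 = 588866.05478

588866.05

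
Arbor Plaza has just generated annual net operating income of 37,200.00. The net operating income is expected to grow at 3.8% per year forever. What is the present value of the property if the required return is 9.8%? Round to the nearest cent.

643560.00

D₁ = D₀ × (1 + g) = 37,200.00 × 1.038 = 38,613.6000
Growing perpetuity: P = D₁ / (r − g) = 38,613.6000 / (0.098 − 0.038) = 643,560.00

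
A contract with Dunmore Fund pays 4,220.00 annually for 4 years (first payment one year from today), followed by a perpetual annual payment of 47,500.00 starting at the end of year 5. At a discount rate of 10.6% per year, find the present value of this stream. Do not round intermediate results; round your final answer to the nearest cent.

PV of 4-year annuity: 4,220.00 × [1 − (1+0.106)^−4] / 0.106 = 13204.92309
Perpetuity value at year 4: 47,500.00 / 0.106 = 448113.20755
PV of perpetuity: 448113.20755 / (1+0.106)^4 = 299479.59455
Total PV = 13204.92309 + 299479.59455 = 312684.51764

312684.52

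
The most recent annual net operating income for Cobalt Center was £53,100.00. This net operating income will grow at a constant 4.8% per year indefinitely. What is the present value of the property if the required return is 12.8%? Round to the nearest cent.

£695610.00

D₁ = D₀ × (1 + g) = £53,100.00 × 1.048 = £55,648.8000
Growing perpetuity: P = D₁ / (r − g) = £55,648.8000 / (0.128 − 0.048) = £695,610.00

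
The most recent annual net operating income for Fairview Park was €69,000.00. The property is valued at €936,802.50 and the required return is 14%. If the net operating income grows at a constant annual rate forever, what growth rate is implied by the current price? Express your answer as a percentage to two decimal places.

6.18%

P = D₀(1+g)/(r−g) ⇒ P(r−g) = D₀(1+g) ⇒ g(P+D₀) = P·r − D₀
g = (P·r − D₀)/(P + D₀) = (€936,802.50×0.14 − €69,000.00) / (€936,802.50 + €69,000.00) = 0.061794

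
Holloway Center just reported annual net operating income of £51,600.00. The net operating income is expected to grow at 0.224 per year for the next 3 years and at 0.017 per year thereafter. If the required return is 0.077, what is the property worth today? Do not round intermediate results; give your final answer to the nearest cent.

D_1 = 63158.40000
D_2 = 77305.88160
D_3 = 94622.39908
Terminal value at year 3: TV = D_3×(1+g_2)/(r−g_2) = 96230.97986/0.06 = 1603849.66438
P_0 = D_1/(1+r)^1 + D_2/(1+r)^2 + D_3/(1+r)^3 + TV/(1+r)^3
    = 58642.89694 + 66647.08064 + 75743.75739 + 1283856.68768 = 1484890.42264

£1484890.42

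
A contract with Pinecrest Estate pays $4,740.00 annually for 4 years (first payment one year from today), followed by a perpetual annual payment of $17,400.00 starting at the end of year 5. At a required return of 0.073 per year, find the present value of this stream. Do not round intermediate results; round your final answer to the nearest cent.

PV of 4-year annuity: $4,740.00 × [1 − (1+0.073)^−4] / 0.073 = 15947.24210
Perpetuity value at year 4: $17,400.00 / 0.073 = 238356.16438
PV of perpetuity: 238356.16438 / (1+0.073)^4 = 179815.65540
Total PV = 15947.24210 + 179815.65540 = 195762.89751

$195762.90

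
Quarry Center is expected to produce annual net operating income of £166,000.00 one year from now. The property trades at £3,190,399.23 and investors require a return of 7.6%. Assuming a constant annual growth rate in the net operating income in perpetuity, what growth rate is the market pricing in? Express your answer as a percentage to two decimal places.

P = D₁/(r−g) ⇒ g = r − D₁/P = 0.076 − £166,000.00/£3,190,399.23 = 0.023969

2.40%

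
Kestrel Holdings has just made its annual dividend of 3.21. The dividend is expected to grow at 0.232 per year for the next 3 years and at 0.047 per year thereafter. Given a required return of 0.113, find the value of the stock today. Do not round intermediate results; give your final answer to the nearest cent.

80.90

D_1 = 3.95472
D_2 = 4.87222
D_3 = 6.00257
Terminal value at year 3: TV = D_3×(1+g_2)/(r−g_2) = 6.28469/0.066 = 95.22257
P_0 = D_1/(1+r)^1 + D_2/(1+r)^2 + D_3/(1+r)^3 + TV/(1+r)^3
    = 3.55321 + 3.93311 + 4.35363 + 69.06443 = 80.90438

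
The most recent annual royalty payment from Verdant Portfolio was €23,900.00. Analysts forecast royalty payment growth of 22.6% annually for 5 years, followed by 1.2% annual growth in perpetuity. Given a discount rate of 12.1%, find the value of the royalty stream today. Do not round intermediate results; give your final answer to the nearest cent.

€504776.08

D_1 = 29301.40000
D_2 = 35923.51640
D_3 = 44042.23111
D_4 = 53995.77534
D_5 = 66198.82056
Terminal value at year 5: TV = D_5×(1+g_2)/(r−g_2) = 66993.20641/0.109 = 614616.57256
P_0 = D_1/(1+r)^1 + D_2/(1+r)^2 + D_3/(1+r)^3 + D_4/(1+r)^4 + D_5/(1+r)^5 + TV/(1+r)^5
    = 26138.62623 + 28586.93644 + 31264.57099 + 34193.00984 + 37395.74493 + 347197.19147 = 504776.07991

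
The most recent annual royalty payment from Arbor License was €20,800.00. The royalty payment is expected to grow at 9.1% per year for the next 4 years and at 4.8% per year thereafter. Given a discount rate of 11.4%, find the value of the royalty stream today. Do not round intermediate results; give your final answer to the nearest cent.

D_1 = 22692.80000
D_2 = 24757.84480
D_3 = 27010.80868
D_4 = 29468.79227
Terminal value at year 4: TV = D_4×(1+g_2)/(r−g_2) = 30883.29430/0.066 = 467928.70144
P_0 = D_1/(1+r)^1 + D_2/(1+r)^2 + D_3/(1+r)^3 + D_4/(1+r)^4 + TV/(1+r)^4
    = 20370.55655 + 19949.97953 + 19538.08588 + 19134.69631 + 303835.78391 = 382829.10219

€382829.10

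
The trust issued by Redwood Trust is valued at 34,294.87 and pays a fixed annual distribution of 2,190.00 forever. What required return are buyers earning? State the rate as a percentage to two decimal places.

6.39%

P = C/r ⇒ r = C/P = 2,190.00/34,294.87 = 0.063858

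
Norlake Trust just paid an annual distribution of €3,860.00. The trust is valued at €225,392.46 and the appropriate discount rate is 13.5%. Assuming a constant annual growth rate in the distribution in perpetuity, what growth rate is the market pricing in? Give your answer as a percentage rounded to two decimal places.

P = D₀(1+g)/(r−g) ⇒ P(r−g) = D₀(1+g) ⇒ g(P+D₀) = P·r − D₀
g = (P·r − D₀)/(P + D₀) = (€225,392.46×0.135 − €3,860.00) / (€225,392.46 + €3,860.00) = 0.115890

11.59%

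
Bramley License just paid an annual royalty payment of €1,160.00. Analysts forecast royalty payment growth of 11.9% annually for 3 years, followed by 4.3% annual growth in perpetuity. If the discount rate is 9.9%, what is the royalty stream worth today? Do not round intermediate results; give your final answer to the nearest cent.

€26414.33

D_1 = 1298.04000
D_2 = 1452.50676
D_3 = 1625.35506
Terminal value at year 3: TV = D_3×(1+g_2)/(r−g_2) = 1695.24533/0.056 = 30272.23808
P_0 = D_1/(1+r)^1 + D_2/(1+r)^2 + D_3/(1+r)^3 + TV/(1+r)^3
    = 1181.11010 + 1202.60437 + 1224.48980 + 22806.12251 = 26414.32678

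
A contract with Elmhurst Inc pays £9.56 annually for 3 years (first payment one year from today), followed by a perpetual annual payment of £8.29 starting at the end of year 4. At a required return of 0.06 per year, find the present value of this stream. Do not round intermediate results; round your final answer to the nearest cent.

PV of 3-year annuity: £9.56 × [1 − (1+0.06)^−3] / 0.06 = 25.55399
Perpetuity value at year 3: £8.29 / 0.06 = 138.16667
PV of perpetuity: 138.16667 / (1+0.06)^3 = 116.00740
Total PV = 25.55399 + 116.00740 = 141.56139

£141.56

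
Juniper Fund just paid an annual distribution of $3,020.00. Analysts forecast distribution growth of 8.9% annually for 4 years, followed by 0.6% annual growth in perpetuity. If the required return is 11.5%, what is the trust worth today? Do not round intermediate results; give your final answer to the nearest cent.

$36754.42

D_1 = 3288.78000
D_2 = 3581.48142
D_3 = 3900.23327
D_4 = 4247.35403
Terminal value at year 4: TV = D_4×(1+g_2)/(r−g_2) = 4272.83815/0.109 = 39200.35001
P_0 = D_1/(1+r)^1 + D_2/(1+r)^2 + D_3/(1+r)^3 + D_4/(1+r)^4 + TV/(1+r)^4
    = 2949.57848 + 2880.79907 + 2813.62348 + 2748.01433 + 25362.40745 = 36754.42280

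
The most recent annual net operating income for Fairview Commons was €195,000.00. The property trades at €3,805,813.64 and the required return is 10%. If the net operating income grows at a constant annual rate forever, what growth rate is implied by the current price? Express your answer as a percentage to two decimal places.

P = D₀(1+g)/(r−g) ⇒ P(r−g) = D₀(1+g) ⇒ g(P+D₀) = P·r − D₀
g = (P·r − D₀)/(P + D₀) = (€3,805,813.64×0.1 − €195,000.00) / (€3,805,813.64 + €195,000.00) = 0.046386

4.64%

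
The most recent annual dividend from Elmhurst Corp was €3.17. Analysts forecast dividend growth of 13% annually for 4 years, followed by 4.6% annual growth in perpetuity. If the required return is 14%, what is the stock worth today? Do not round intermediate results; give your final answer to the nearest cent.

€46.46

D_1 = 3.58210
D_2 = 4.04777
D_3 = 4.57398
D_4 = 5.16860
Terminal value at year 4: TV = D_4×(1+g_2)/(r−g_2) = 5.40636/0.094 = 57.51444
P_0 = D_1/(1+r)^1 + D_2/(1+r)^2 + D_3/(1+r)^3 + D_4/(1+r)^4 + TV/(1+r)^4
    = 3.14219 + 3.11463 + 3.08731 + 3.06023 + 34.05316 = 46.45752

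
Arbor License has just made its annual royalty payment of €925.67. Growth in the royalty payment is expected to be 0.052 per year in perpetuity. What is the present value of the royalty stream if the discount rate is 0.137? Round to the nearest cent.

D₁ = D₀ × (1 + g) = €925.67 × 1.052 = €973.8048
Growing perpetuity: P = D₁ / (r − g) = €973.8048 / (0.137 − 0.052) = €11,456.53

€11456.53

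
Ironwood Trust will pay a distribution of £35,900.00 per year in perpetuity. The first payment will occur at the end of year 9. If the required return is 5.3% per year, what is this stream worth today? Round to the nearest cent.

£448117.20

Value at end of year 8: C / r = £35,900.00 / 0.053 = £677,358.4906
Discount to today: PV = £677,358.4906 / (1 + 0.053)^8 = £677,358.4906 / 1.511565 = £448,117.20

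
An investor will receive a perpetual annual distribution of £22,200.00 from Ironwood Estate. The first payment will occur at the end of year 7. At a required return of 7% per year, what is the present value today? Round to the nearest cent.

Value at end of year 6: C / r = £22,200.00 / 0.07 = £317,142.8571
Discount to today: PV = £317,142.8571 / (1 + 0.07)^6 = £317,142.8571 / 1.500730 = £211,325.68

£211325.68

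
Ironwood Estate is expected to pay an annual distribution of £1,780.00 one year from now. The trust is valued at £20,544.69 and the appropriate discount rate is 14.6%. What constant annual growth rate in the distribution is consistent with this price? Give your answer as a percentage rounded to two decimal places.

5.94%

P = D₁/(r−g) ⇒ g = r − D₁/P = 0.146 − £1,780.00/£20,544.69 = 0.059360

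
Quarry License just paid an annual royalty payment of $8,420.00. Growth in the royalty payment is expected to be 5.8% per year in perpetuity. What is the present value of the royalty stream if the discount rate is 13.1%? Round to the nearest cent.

D₁ = D₀ × (1 + g) = $8,420.00 × 1.058 = $8,908.3600
Growing perpetuity: P = D₁ / (r − g) = $8,908.3600 / (0.131 − 0.058) = $122,032.33

$122032.33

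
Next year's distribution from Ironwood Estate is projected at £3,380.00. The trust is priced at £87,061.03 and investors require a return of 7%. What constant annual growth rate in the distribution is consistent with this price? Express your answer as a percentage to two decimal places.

P = D₁/(r−g) ⇒ g = r − D₁/P = 0.07 − £3,380.00/£87,061.03 = 0.031177

3.12%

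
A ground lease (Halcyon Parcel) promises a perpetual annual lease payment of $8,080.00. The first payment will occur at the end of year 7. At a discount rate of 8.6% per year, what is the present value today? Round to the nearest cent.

$57270.89

Value at end of year 6: C / r = $8,080.00 / 0.086 = $93,953.4884
Discount to today: PV = $93,953.4884 / (1 + 0.086)^6 = $93,953.4884 / 1.640510 = $57,270.89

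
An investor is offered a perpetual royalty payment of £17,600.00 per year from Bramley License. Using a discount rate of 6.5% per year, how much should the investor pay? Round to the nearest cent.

Level perpetuity: PV = C / r = £17,600.00 / 0.065 = £270,769.23

£270769.23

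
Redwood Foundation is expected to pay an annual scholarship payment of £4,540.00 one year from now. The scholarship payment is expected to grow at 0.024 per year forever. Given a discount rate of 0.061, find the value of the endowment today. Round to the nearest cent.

Growing perpetuity: P = D₁ / (r − g) = £4,540.0000 / (0.061 − 0.024) = £122,702.70

£122702.70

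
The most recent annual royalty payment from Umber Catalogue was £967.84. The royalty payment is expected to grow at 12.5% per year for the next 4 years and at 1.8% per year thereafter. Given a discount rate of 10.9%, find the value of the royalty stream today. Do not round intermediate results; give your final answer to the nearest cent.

D_1 = 1088.82000
D_2 = 1224.92250
D_3 = 1378.03781
D_4 = 1550.29254
Terminal value at year 4: TV = D_4×(1+g_2)/(r−g_2) = 1578.19780/0.091 = 17342.83302
P_0 = D_1/(1+r)^1 + D_2/(1+r)^2 + D_3/(1+r)^3 + D_4/(1+r)^4 + TV/(1+r)^4
    = 981.80343 + 995.96831 + 1010.33755 + 1024.91411 + 11465.52269 = 15478.54609

£15478.55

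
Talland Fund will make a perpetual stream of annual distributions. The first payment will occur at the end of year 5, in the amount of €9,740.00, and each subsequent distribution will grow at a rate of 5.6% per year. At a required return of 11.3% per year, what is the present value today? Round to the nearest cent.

€111353.39

Value at end of year 4: C₁ / (r − g) = €9,740.00 / (0.113 − 0.056) = €170,877.1930
Discount to today: PV = €170,877.1930 / (1 + 0.113)^4 = €170,877.1930 / 1.534549 = €111,353.39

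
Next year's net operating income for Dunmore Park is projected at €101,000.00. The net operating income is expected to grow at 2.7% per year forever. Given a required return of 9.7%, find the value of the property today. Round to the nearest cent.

€1442857.14

Growing perpetuity: P = D₁ / (r − g) = €101,000.0000 / (0.097 − 0.027) = €1,442,857.14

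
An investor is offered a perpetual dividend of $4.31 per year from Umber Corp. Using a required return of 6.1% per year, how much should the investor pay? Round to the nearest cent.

$70.66

Level perpetuity: PV = C / r = $4.31 / 0.061 = $70.66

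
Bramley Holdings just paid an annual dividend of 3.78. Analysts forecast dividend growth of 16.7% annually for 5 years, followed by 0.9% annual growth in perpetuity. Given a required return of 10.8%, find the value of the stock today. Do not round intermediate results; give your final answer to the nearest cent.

72.08

D_1 = 4.41126
D_2 = 5.14794
D_3 = 6.00765
D_4 = 7.01092
D_5 = 8.18175
Terminal value at year 5: TV = D_5×(1+g_2)/(r−g_2) = 8.25538/0.099 = 83.38771
P_0 = D_1/(1+r)^1 + D_2/(1+r)^2 + D_3/(1+r)^3 + D_4/(1+r)^4 + D_5/(1+r)^5 + TV/(1+r)^5
    = 3.98128 + 4.19328 + 4.41657 + 4.65175 + 4.89945 + 49.93479 = 72.07712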